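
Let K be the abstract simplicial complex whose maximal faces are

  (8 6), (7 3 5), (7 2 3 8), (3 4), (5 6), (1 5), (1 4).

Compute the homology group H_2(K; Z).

H_2 = 0.

Fix the vertex order 1 < 2 < 3 < 4 < 5 < 6 < 7 < 8 and write every simplex with vertices in increasing order. Then dim K = 3 and the simplices of K are:

  0-simplices (8): [1], [2], [3], [4], [5], [6], [7], [8]
  1-simplices (13): [1,4], [1,5], [2,3], [2,7], [2,8], [3,4], [3,5], [3,7], [3,8], [5,6], [5,7], [6,8], [7,8]
  2-simplices (5): [2,3,7], [2,3,8], [2,7,8], [3,5,7], [3,7,8]
  3-simplices (1): [2,3,7,8]

giving chain groups C_0 ≅ Z^8, C_1 ≅ Z^13, C_2 ≅ Z^5, C_3 ≅ Z^1.

∂_1: C_1 → C_0 sends each edge [p,q] (with p < q) to q − p.
The 8×13 boundary matrix has rank 7 and Smith normal form diag(1,1,1,1,1,1,1).

Boundary ∂_2: C_2 → C_1 acts by ∂[p,q,r] = [q,r] − [p,r] + [p,q]. For instance
  ∂[3,7,8] = [7,8] − [3,8] + [3,7],
  ∂[2,3,8] = [3,8] − [2,8] + [2,3].
This gives a 13×5 integer matrix of rank 4; reducing to Smith normal form yields diagonal entries (1,1,1,1).

Boundary ∂_3: C_3 → C_2 sends each 3-simplex σ to the alternating sum Σ_i (−1)^i (σ with its i-th vertex removed). For instance
  ∂[2,3,7,8] = [3,7,8] − [2,7,8] + [2,3,8] − [2,3,7].
The resulting 5×1 matrix has rank 1, and its Smith normal form has invariant factors (1).

From H_k ≅ ker(∂_k) / im(∂_{k+1}) we obtain:

  H_2: rank ker ∂_2 − rank ∂_3 = (5 − 4) − 1 = 0, and the invariant factors of ∂_3 are all 1, so H_2 = 0.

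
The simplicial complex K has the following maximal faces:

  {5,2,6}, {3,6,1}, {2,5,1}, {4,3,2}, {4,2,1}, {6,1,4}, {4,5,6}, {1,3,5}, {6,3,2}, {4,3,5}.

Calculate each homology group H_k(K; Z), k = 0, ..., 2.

H_0 ≅ Z,  H_1 ≅ Z_2,  H_2 = 0.

Fix the vertex order 1 < 2 < 3 < 4 < 5 < 6 and write every simplex with vertices in increasing order. Then dim K = 2 and the simplices of K are:

  0-simplices (6): [1], [2], [3], [4], [5], [6]
  1-simplices (15): [1,2], [1,3], [1,4], [1,5], [1,6], [2,3], [2,4], [2,5], [2,6], [3,4], [3,5], [3,6], [4,5], [4,6], [5,6]
  2-simplices (10): [1,2,4], [1,2,5], [1,3,5], [1,3,6], [1,4,6], [2,3,4], [2,3,6], [2,5,6], [3,4,5], [4,5,6]

so the chain groups are C_0 ≅ Z^6, C_1 ≅ Z^15, C_2 ≅ Z^10.

∂_1: C_1 → C_0 maps an edge to its endpoints' difference, ∂[p,q] = q − p. For instance
  ∂[1,4] = [4] − [1].
As a 6×15 matrix over Z this has rank 5, with invariant factors (1,1,1,1,1).

Boundary ∂_2: C_2 → C_1 sends each 2-simplex [p,q,r] to [q,r] − [p,r] + [p,q]. For instance
  ∂[3,4,5] = [4,5] − [3,5] + [3,4],
  ∂[1,2,5] = [2,5] − [1,5] + [1,2].
As a 15×10 matrix over Z this has rank 10, with invariant factors (1,1,1,1,1,1,1,1,1,2).

Reading off H_k = ker ∂_k / im ∂_{k+1}:

  H_0: rank C_0 − rank ∂_1 = 6 − 5 = 1, and the invariant factors of ∂_1 are all 1, so H_0 = Z.
  H_1: rank ker ∂_1 − rank ∂_2 = (15 − 5) − 10 = 0, and ∂_2 has invariant factor 2 > 1, so H_1 = Z_2.
  H_2: rank ker ∂_2 − rank ∂_3 = (10 − 10) − 0 = 0, and there is no ∂_3, so H_2 = 0.

As a check, the Euler characteristic is 6 − 15 + 10 = 1, which agrees with 1 − 0 + 0 = 1.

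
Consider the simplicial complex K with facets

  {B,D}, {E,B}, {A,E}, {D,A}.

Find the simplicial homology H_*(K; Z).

Order the vertices as A < B < D < E. Listing each simplex with vertices in this order, K has dimension 1 with simplices:

  0-simplices (4): A, B, D, E
  1-simplices (4): AD, AE, BD, BE

so the chain groups are C_0 ≅ Z^4, C_1 ≅ Z^4.

The boundary map ∂_1: C_1 → C_0 is given by ∂[p,q] = [q] − [p]. For instance
  ∂BE = E − B.
As a 4×4 matrix over Z this has rank 3, with invariant factors (1,1,1).

From H_k ≅ ker(∂_k) / im(∂_{k+1}) we obtain:

  H_0: rank C_0 − rank ∂_1 = 4 − 3 = 1, and the invariant factors of ∂_1 are all 1, so H_0 ≅ Z.
  H_1: rank ker ∂_1 − rank ∂_2 = (4 − 3) − 0 = 1, and there is no ∂_2, so H_1 ≅ Z.

H_0 = Z,  H_1 = Z.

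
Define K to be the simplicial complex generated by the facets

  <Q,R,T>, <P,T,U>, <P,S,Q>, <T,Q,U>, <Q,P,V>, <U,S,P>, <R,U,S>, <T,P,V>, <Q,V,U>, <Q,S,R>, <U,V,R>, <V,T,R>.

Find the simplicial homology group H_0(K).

H_0 ≅ Z.

We work with the vertex ordering P < Q < R < S < T < U < V. The simplices of K, each written with vertices in increasing order, are:

  0-simplices (7): P, Q, R, S, T, U, V
  1-simplices (18): PQ, PS, PT, PU, PV, QR, QS, QT, QU, QV, RS, RT, RU, RV, SU, TU, TV, UV
  2-simplices (12): PQS, PQV, PSU, PTU, PTV, QRS, QRT, QTU, QUV, RSU, RTV, RUV

giving chain groups C_0 ≅ Z^7, C_1 ≅ Z^18, C_2 ≅ Z^12.

∂_1: C_1 → C_0 sends each edge [p,q] (with p < q) to q − p.
As a 7×18 matrix over Z this has rank 6, with invariant factors (1,1,1,1,1,1).

Boundary ∂_2: C_2 → C_1 sends each 2-simplex [p,q,r] to [q,r] − [p,r] + [p,q]. For instance
  ∂RUV = UV − RV + RU,
  ∂QRT = RT − QT + QR.
As a 18×12 matrix over Z this has rank 12, with invariant factors (1,1,1,1,1,1,1,1,1,1,1,2).

Computing H_k = (kernel of ∂_k) / (image of ∂_{k+1}):

  H_0: rank C_0 − rank ∂_1 = 7 − 6 = 1, and the invariant factors of ∂_1 are all 1, so H_0 = Z.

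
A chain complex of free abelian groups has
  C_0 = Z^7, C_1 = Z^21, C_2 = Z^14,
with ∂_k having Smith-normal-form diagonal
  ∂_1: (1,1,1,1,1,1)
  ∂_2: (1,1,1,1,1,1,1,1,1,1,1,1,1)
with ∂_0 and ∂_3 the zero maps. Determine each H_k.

H_0: b_0 = 7 − 0 − 6 = 1; torsion from ∂_1 factors > 1: none. So H_0 ≅ Z.
H_1: b_1 = 21 − 6 − 13 = 2; torsion from ∂_2 factors > 1: none. So H_1 ≅ Z^2.
H_2: b_2 = 14 − 13 − 0 = 1; torsion from ∂_3 factors > 1: none. So H_2 ≅ Z.

H_0 ≅ Z,  H_1 ≅ Z^2,  H_2 ≅ Z.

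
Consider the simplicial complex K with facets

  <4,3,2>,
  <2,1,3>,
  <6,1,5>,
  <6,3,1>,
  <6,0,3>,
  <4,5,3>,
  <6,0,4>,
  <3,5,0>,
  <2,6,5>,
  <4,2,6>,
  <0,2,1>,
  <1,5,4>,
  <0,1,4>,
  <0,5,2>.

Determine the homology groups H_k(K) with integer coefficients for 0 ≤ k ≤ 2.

H_0 = Z,  H_1 = Z^2,  H_2 = Z.

We work with the vertex ordering 0 < 1 < 2 < 3 < 4 < 5 < 6. The simplices of K, each written with vertices in increasing order, are:

  0-simplices (7): [0], [1], [2], [3], [4], [5], [6]
  1-simplices (21): [0,1], [0,2], [0,3], [0,4], [0,5], [0,6], [1,2], [1,3], [1,4], [1,5], [1,6], [2,3], [2,4], [2,5], [2,6], [3,4], [3,5], [3,6], [4,5], [4,6], [5,6]
  2-simplices (14): [0,1,2], [0,1,4], [0,2,5], [0,3,5], [0,3,6], [0,4,6], [1,2,3], [1,3,6], [1,4,5], [1,5,6], [2,3,4], [2,4,6], [2,5,6], [3,4,5]

giving chain groups C_0 ≅ Z^7, C_1 ≅ Z^21, C_2 ≅ Z^14.

The boundary map ∂_1: C_1 → C_0 sends each edge [p,q] (with p < q) to q − p. For instance
  ∂[0,3] = [3] − [0].
As a 7×21 matrix over Z this has rank 6, with invariant factors (1,1,1,1,1,1).

Boundary ∂_2: C_2 → C_1 acts by ∂[p,q,r] = [q,r] − [p,r] + [p,q]. For instance
  ∂[1,2,3] = [2,3] − [1,3] + [1,2],
  ∂[2,3,4] = [3,4] − [2,4] + [2,3].
This gives a 21×14 integer matrix of rank 13; reducing to Smith normal form yields diagonal entries (1,1,1,1,1,1,1,1,1,1,1,1,1).

From H_k ≅ ker(∂_k) / im(∂_{k+1}) we obtain:

  H_0: rank C_0 − rank ∂_1 = 7 − 6 = 1, and the invariant factors of ∂_1 are all 1, so H_0 ≅ Z.
  H_1: rank ker ∂_1 − rank ∂_2 = (21 − 6) − 13 = 2, and the invariant factors of ∂_2 are all 1, so H_1 ≅ Z^2.
  H_2: rank ker ∂_2 − rank ∂_3 = (14 − 13) − 0 = 1, and there is no ∂_3, so H_2 ≅ Z.

(K is a triangulation of the torus T^2.)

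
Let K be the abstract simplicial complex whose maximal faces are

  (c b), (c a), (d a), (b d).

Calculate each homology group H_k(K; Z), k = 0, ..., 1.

H_0 ≅ Z,  H_1 ≅ Z.

Fix the vertex order a < b < c < d and write every simplex with vertices in increasing order. Then dim K = 1 and the simplices of K are:

  0-simplices (4): a, b, c, d
  1-simplices (4): ac, ad, bc, bd

so the chain groups are C_0 ≅ Z^4, C_1 ≅ Z^4.

Boundary ∂_1: C_1 → C_0 sends each edge [p,q] (with p < q) to q − p.
The 4×4 boundary matrix has rank 3 and Smith normal form diag(1,1,1).

Now H_k = ker ∂_k / im ∂_{k+1}, so:

  H_0: rank C_0 − rank ∂_1 = 4 − 3 = 1, and the invariant factors of ∂_1 are all 1, so H_0 ≅ Z.
  H_1: rank ker ∂_1 − rank ∂_2 = (4 − 3) − 0 = 1, and there is no ∂_2, so H_1 ≅ Z.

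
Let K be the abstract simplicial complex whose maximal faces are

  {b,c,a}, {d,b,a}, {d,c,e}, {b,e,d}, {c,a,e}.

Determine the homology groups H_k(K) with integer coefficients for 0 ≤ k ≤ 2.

We work with the vertex ordering a < b < c < d < e. The simplices of K, each written with vertices in increasing order, are:

  0-simplices (5): a, b, c, d, e
  1-simplices (10): ab, ac, ad, ae, bc, bd, be, cd, ce, de
  2-simplices (5): abc, abd, ace, bde, cde

Hence C_0 ≅ Z^5, C_1 ≅ Z^10, C_2 ≅ Z^5.

∂_1: C_1 → C_0 is given by ∂[p,q] = [q] − [p]. For instance
  ∂be = e − b.
As a 5×10 matrix over Z this has rank 4, with invariant factors (1,1,1,1).

The boundary map ∂_2: C_2 → C_1 sends each 2-simplex [p,q,r] to [q,r] − [p,r] + [p,q]. For instance
  ∂ace = ce − ae + ac,
  ∂cde = de − ce + cd.
This gives a 10×5 integer matrix of rank 5; reducing to Smith normal form yields diagonal entries (1,1,1,1,1).

Reading off H_k = ker ∂_k / im ∂_{k+1}:

  H_0: rank C_0 − rank ∂_1 = 5 − 4 = 1, and the invariant factors of ∂_1 are all 1, so H_0 = Z.
  H_1: rank ker ∂_1 − rank ∂_2 = (10 − 4) − 5 = 1, and the invariant factors of ∂_2 are all 1, so H_1 = Z.
  H_2: rank ker ∂_2 − rank ∂_3 = (5 − 5) − 0 = 0, and there is no ∂_3, so H_2 = 0.

(K is a triangulation of the Möbius band.)

H_0 = Z,  H_1 = Z,  H_2 = 0.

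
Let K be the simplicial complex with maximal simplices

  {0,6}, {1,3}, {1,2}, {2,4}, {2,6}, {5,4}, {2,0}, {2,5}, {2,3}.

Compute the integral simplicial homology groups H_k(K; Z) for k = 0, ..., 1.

H_0 ≅ Z,  H_1 ≅ Z^3.

Order the vertices as 0 < 1 < 2 < 3 < 4 < 5 < 6. Listing each simplex with vertices in this order, K has dimension 1 with simplices:

  0-simplices (7): [0], [1], [2], [3], [4], [5], [6]
  1-simplices (9): [0,2], [0,6], [1,2], [1,3], [2,3], [2,4], [2,5], [2,6], [4,5]

Hence C_0 ≅ Z^7, C_1 ≅ Z^9.

∂_1: C_1 → C_0 sends each edge [p,q] (with p < q) to q − p. For instance
  ∂[1,3] = [3] − [1].
The 7×9 boundary matrix has rank 6 and Smith normal form diag(1,1,1,1,1,1).

Computing H_k = (kernel of ∂_k) / (image of ∂_{k+1}):

  H_0: rank C_0 − rank ∂_1 = 7 − 6 = 1, and the invariant factors of ∂_1 are all 1, so H_0 ≅ Z.
  H_1: rank ker ∂_1 − rank ∂_2 = (9 − 6) − 0 = 3, and there is no ∂_2, so H_1 ≅ Z^3.

(K is a triangulation of a wedge of 3 circles.)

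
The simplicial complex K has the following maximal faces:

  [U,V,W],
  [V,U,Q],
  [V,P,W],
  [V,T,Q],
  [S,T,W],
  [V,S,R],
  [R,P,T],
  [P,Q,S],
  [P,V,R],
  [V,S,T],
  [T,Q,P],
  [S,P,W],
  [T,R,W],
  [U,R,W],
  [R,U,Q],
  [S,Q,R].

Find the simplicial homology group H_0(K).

H_0 = Z.

We work with the vertex ordering P < Q < R < S < T < U < V < W. The simplices of K, each written with vertices in increasing order, are:

  0-simplices (8): P, Q, R, S, T, U, V, W
  1-simplices (24): PQ, PR, PS, PT, PV, PW, QR, QS, QT, QU, QV, RS, RT, RU, RV, RW, ST, SV, SW, TV, TW, UV, UW, VW
  2-simplices (16): PQS, PQT, PRT, PRV, PSW, PVW, QRS, QRU, QTV, QUV, RSV, RTW, RUW, STV, STW, UVW

so the chain groups are C_0 ≅ Z^8, C_1 ≅ Z^24, C_2 ≅ Z^16.

Boundary ∂_1: C_1 → C_0 maps an edge to its endpoints' difference, ∂[p,q] = q − p. For instance
  ∂UW = W − U.
This gives a 8×24 integer matrix of rank 7; reducing to Smith normal form yields diagonal entries (1,1,1,1,1,1,1).

∂_2: C_2 → C_1 sends each 2-simplex [p,q,r] to [q,r] − [p,r] + [p,q]. For instance
  ∂PQT = QT − PT + PQ,
  ∂RUW = UW − RW + RU.
The 24×16 boundary matrix has rank 15 and Smith normal form diag(1,1,1,1,1,1,1,1,1,1,1,1,1,1,1).

Reading off H_k = ker ∂_k / im ∂_{k+1}:

  H_0: rank C_0 − rank ∂_1 = 8 − 7 = 1, and the invariant factors of ∂_1 are all 1, so H_0 ≅ Z.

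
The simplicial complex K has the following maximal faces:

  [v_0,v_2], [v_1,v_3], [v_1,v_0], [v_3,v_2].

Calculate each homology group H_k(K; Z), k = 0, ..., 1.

H_0 = Z,  H_1 = Z.

We work with the vertex ordering v_0 < v_1 < v_2 < v_3. The simplices of K, each written with vertices in increasing order, are:

  0-simplices (4): [v_0], [v_1], [v_2], [v_3]
  1-simplices (4): [v_0,v_1], [v_0,v_2], [v_1,v_3], [v_2,v_3]

so the chain groups are C_0 ≅ Z^4, C_1 ≅ Z^4.

∂_1: C_1 → C_0 maps an edge to its endpoints' difference, ∂[p,q] = q − p. For instance
  ∂[v_2,v_3] = [v_3] − [v_2].
The 4×4 boundary matrix has rank 3 and Smith normal form diag(1,1,1).

Computing H_k = (kernel of ∂_k) / (image of ∂_{k+1}):

  H_0: rank C_0 − rank ∂_1 = 4 − 3 = 1, and the invariant factors of ∂_1 are all 1, so H_0 = Z.
  H_1: rank ker ∂_1 − rank ∂_2 = (4 − 3) − 0 = 1, and there is no ∂_2, so H_1 = Z.

(K is a triangulation of the circle S^1.)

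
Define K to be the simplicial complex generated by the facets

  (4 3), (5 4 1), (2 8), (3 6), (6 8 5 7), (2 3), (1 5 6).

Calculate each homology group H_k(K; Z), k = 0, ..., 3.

Order the vertices as 1 < 2 < 3 < 4 < 5 < 6 < 7 < 8. Listing each simplex with vertices in this order, K has dimension 3 with simplices:

  0-simplices (8): [1], [2], [3], [4], [5], [6], [7], [8]
  1-simplices (14): [1,4], [1,5], [1,6], [2,3], [2,8], [3,4], [3,6], [4,5], [5,6], [5,7], [5,8], [6,7], [6,8], [7,8]
  2-simplices (6): [1,4,5], [1,5,6], [5,6,7], [5,6,8], [5,7,8], [6,7,8]
  3-simplices (1): [5,6,7,8]

Hence C_0 ≅ Z^8, C_1 ≅ Z^14, C_2 ≅ Z^6, C_3 ≅ Z^1.

Boundary ∂_1: C_1 → C_0 is given by ∂[p,q] = [q] − [p]. For instance
  ∂[5,8] = [8] − [5].
The 8×14 boundary matrix has rank 7 and Smith normal form diag(1,1,1,1,1,1,1).

∂_2: C_2 → C_1 maps a triangle to the signed sum of its edges. For instance
  ∂[5,7,8] = [7,8] − [5,8] + [5,7],
  ∂[1,5,6] = [5,6] − [1,6] + [1,5].
This gives a 14×6 integer matrix of rank 5; reducing to Smith normal form yields diagonal entries (1,1,1,1,1).

∂_3: C_3 → C_2 sends each 3-simplex σ to the alternating sum Σ_i (−1)^i (σ with its i-th vertex removed). For instance
  ∂[5,6,7,8] = [6,7,8] − [5,7,8] + [5,6,8] − [5,6,7].
This gives a 6×1 integer matrix of rank 1; reducing to Smith normal form yields diagonal entries (1).

From H_k ≅ ker(∂_k) / im(∂_{k+1}) we obtain:

  H_0: rank C_0 − rank ∂_1 = 8 − 7 = 1, and the invariant factors of ∂_1 are all 1, so H_0 = Z.
  H_1: rank ker ∂_1 − rank ∂_2 = (14 − 7) − 5 = 2, and the invariant factors of ∂_2 are all 1, so H_1 = Z^2.
  H_2: rank ker ∂_2 − rank ∂_3 = (6 − 5) − 1 = 0, and the invariant factors of ∂_3 are all 1, so H_2 = 0.
  H_3: rank ker ∂_3 − rank ∂_4 = (1 − 1) − 0 = 0, and there is no ∂_4, so H_3 = 0.

As a check, the Euler characteristic is 8 − 14 + 6 − 1 = -1, which agrees with 1 − 2 + 0 − 0 = -1.

H_0 = Z,  H_1 = Z^2,  H_2 = 0,  H_3 = 0.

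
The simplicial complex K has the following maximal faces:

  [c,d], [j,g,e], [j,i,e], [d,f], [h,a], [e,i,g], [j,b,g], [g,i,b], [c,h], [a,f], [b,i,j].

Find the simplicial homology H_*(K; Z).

Order the vertices as a < b < c < d < e < f < g < h < i < j. Listing each simplex with vertices in this order, K has dimension 2 with simplices:

  0-simplices (10): a, b, c, d, e, f, g, h, i, j
  1-simplices (14): af, ah, bg, bi, bj, cd, ch, df, eg, ei, ej, gi, gj, ij
  2-simplices (6): bgi, bgj, bij, egi, egj, eij

Hence C_0 ≅ Z^10, C_1 ≅ Z^14, C_2 ≅ Z^6.

Boundary ∂_1: C_1 → C_0 maps an edge to its endpoints' difference, ∂[p,q] = q − p. For instance
  ∂df = f − d.
The resulting 10×14 matrix has rank 8, and its Smith normal form has invariant factors (1,1,1,1,1,1,1,1).

Boundary ∂_2: C_2 → C_1 maps a triangle to the signed sum of its edges. For instance
  ∂bgi = gi − bi + bg,
  ∂bij = ij − bj + bi.
The resulting 14×6 matrix has rank 5, and its Smith normal form has invariant factors (1,1,1,1,1).

Now H_k = ker ∂_k / im ∂_{k+1}, so:

  H_0: rank C_0 − rank ∂_1 = 10 − 8 = 2, and the invariant factors of ∂_1 are all 1, so H_0 = Z^2.
  H_1: rank ker ∂_1 − rank ∂_2 = (14 − 8) − 5 = 1, and the invariant factors of ∂_2 are all 1, so H_1 = Z.
  H_2: rank ker ∂_2 − rank ∂_3 = (6 − 5) − 0 = 1, and there is no ∂_3, so H_2 = Z.

H_0 = Z^2,  H_1 = Z,  H_2 = Z.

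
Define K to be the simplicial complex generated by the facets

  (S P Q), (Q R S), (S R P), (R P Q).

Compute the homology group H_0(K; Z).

H_0 ≅ Z.

Take the total order P < Q < R < S on the vertex set. Then K (dimension 2) consists of the simplices:

  0-simplices (4): P, Q, R, S
  1-simplices (6): PQ, PR, PS, QR, QS, RS
  2-simplices (4): PQR, PQS, PRS, QRS

giving chain groups C_0 ≅ Z^4, C_1 ≅ Z^6, C_2 ≅ Z^4.

Boundary ∂_1: C_1 → C_0 is given by ∂[p,q] = [q] − [p].
As a 4×6 matrix over Z this has rank 3, with invariant factors (1,1,1).

∂_2: C_2 → C_1 sends each 2-simplex [p,q,r] to [q,r] − [p,r] + [p,q]. For instance
  ∂PQR = QR − PR + PQ,
  ∂QRS = RS − QS + QR.
The 6×4 boundary matrix has rank 3 and Smith normal form diag(1,1,1).

Now H_k = ker ∂_k / im ∂_{k+1}, so:

  H_0: rank C_0 − rank ∂_1 = 4 − 3 = 1, and the invariant factors of ∂_1 are all 1, so H_0 ≅ Z.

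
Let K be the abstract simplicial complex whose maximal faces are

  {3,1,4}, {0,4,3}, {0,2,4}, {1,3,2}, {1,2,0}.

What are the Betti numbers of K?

K has 5 vertices, 10 edges, 5 triangles.
rank ∂_0 = 0, rank ∂_1 = 4 ⇒ b_0 = 5 − 0 − 4 = 1; all invariant factors of ∂_1 are 1 so no torsion. So H_0 ≅ Z.
rank ∂_1 = 4, rank ∂_2 = 5 ⇒ b_1 = 10 − 4 − 5 = 1; all invariant factors of ∂_2 are 1 so no torsion. So H_1 ≅ Z.
rank ∂_2 = 5, rank ∂_3 = 0 ⇒ b_2 = 5 − 5 − 0 = 0. So H_2 ≅ 0.

b_0 = 1, b_1 = 1, b_2 = 0.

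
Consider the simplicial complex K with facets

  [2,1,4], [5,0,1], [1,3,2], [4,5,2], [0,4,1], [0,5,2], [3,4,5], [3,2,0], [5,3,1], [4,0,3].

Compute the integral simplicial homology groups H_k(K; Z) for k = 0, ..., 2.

H_0 = Z,  H_1 = Z/2Z,  H_2 = 0.

Fix the vertex order 0 < 1 < 2 < 3 < 4 < 5 and write every simplex with vertices in increasing order. Then dim K = 2 and the simplices of K are:

  0-simplices (6): [0], [1], [2], [3], [4], [5]
  1-simplices (15): [0,1], [0,2], [0,3], [0,4], [0,5], [1,2], [1,3], [1,4], [1,5], [2,3], [2,4], [2,5], [3,4], [3,5], [4,5]
  2-simplices (10): [0,1,4], [0,1,5], [0,2,3], [0,2,5], [0,3,4], [1,2,3], [1,2,4], [1,3,5], [2,4,5], [3,4,5]

so the chain groups are C_0 ≅ Z^6, C_1 ≅ Z^15, C_2 ≅ Z^10.

∂_1: C_1 → C_0 is given by ∂[p,q] = [q] − [p].
The resulting 6×15 matrix has rank 5, and its Smith normal form has invariant factors (1,1,1,1,1).

Boundary ∂_2: C_2 → C_1 sends each 2-simplex [p,q,r] to [q,r] − [p,r] + [p,q]. For instance
  ∂[3,4,5] = [4,5] − [3,5] + [3,4],
  ∂[0,3,4] = [3,4] − [0,4] + [0,3].
This gives a 15×10 integer matrix of rank 10; reducing to Smith normal form yields diagonal entries (1,1,1,1,1,1,1,1,1,2).

Now H_k = ker ∂_k / im ∂_{k+1}, so:

  H_0: rank C_0 − rank ∂_1 = 6 − 5 = 1, and the invariant factors of ∂_1 are all 1, so H_0 ≅ Z.
  H_1: rank ker ∂_1 − rank ∂_2 = (15 − 5) − 10 = 0, and ∂_2 has invariant factor 2 > 1, so H_1 ≅ Z/2Z.
  H_2: rank ker ∂_2 − rank ∂_3 = (10 − 10) − 0 = 0, and there is no ∂_3, so H_2 ≅ 0.

As a check, the Euler characteristic is 6 − 15 + 10 = 1, which agrees with 1 − 0 + 0 = 1.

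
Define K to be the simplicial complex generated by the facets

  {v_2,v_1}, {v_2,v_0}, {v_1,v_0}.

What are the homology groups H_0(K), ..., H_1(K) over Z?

Take the total order v_0 < v_1 < v_2 on the vertex set. Then K (dimension 1) consists of the simplices:

  0-simplices (3): [v_0], [v_1], [v_2]
  1-simplices (3): [v_0,v_1], [v_0,v_2], [v_1,v_2]

Hence C_0 ≅ Z^3, C_1 ≅ Z^3.

Boundary ∂_1: C_1 → C_0 sends each edge [p,q] (with p < q) to q − p. For instance
  ∂[v_1,v_2] = [v_2] − [v_1].
The 3×3 boundary matrix has rank 2 and Smith normal form diag(1,1).

Now H_k = ker ∂_k / im ∂_{k+1}, so:

  H_0: rank C_0 − rank ∂_1 = 3 − 2 = 1, and the invariant factors of ∂_1 are all 1, so H_0 = Z.
  H_1: rank ker ∂_1 − rank ∂_2 = (3 − 2) − 0 = 1, and there is no ∂_2, so H_1 = Z.

As a check, the Euler characteristic is 3 − 3 = 0, which agrees with 1 − 1 = 0.
(K is a triangulation of the circle S^1.)

H_0 ≅ Z,  H_1 ≅ Z.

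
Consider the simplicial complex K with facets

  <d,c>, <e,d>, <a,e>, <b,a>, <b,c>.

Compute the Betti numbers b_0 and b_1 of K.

Fix the vertex order a < b < c < d < e and write every simplex with vertices in increasing order. Then dim K = 1 and the simplices of K are:

  0-simplices (5): a, b, c, d, e
  1-simplices (5): ab, ae, bc, cd, de

giving chain groups C_0 ≅ Z^5, C_1 ≅ Z^5.

The boundary map ∂_1: C_1 → C_0 maps an edge to its endpoints' difference, ∂[p,q] = q − p. For instance
  ∂de = e − d.
The 5×5 boundary matrix has rank 4 and Smith normal form diag(1,1,1,1).

From H_k ≅ ker(∂_k) / im(∂_{k+1}) we obtain:

  H_0: rank C_0 − rank ∂_1 = 5 − 4 = 1, and the invariant factors of ∂_1 are all 1, so H_0 = Z.
  H_1: rank ker ∂_1 − rank ∂_2 = (5 − 4) − 0 = 1, and there is no ∂_2, so H_1 = Z.

As a check, the Euler characteristic is 5 − 5 = 0, which agrees with 1 − 1 = 0.
(K is a triangulation of the circle S^1.)

Hence the Betti numbers are b_0 = 1, b_1 = 1.

b_0 = 1, b_1 = 1.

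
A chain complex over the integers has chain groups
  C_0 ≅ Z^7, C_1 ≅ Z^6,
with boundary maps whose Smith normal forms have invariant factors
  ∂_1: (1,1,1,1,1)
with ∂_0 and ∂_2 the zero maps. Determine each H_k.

H_0: b_0 = 7 − 0 − 5 = 2; torsion from ∂_1 factors > 1: none. So H_0 = Z^2.
H_1: b_1 = 6 − 5 − 0 = 1; torsion from ∂_2 factors > 1: none. So H_1 = Z.

H_0 = Z^2,  H_1 = Z.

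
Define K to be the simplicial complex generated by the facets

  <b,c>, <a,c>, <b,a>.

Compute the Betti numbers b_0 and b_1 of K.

b_0 = 1, b_1 = 1.

Fix the vertex order a < b < c and write every simplex with vertices in increasing order. Then dim K = 1 and the simplices of K are:

  0-simplices (3): a, b, c
  1-simplices (3): ab, ac, bc

Hence C_0 ≅ Z^3, C_1 ≅ Z^3.

∂_1: C_1 → C_0 sends each edge [p,q] (with p < q) to q − p.
This gives a 3×3 integer matrix of rank 2; reducing to Smith normal form yields diagonal entries (1,1).

Reading off H_k = ker ∂_k / im ∂_{k+1}:

  H_0: rank C_0 − rank ∂_1 = 3 − 2 = 1, and the invariant factors of ∂_1 are all 1, so H_0 = Z.
  H_1: rank ker ∂_1 − rank ∂_2 = (3 − 2) − 0 = 1, and there is no ∂_2, so H_1 = Z.

Hence the Betti numbers are b_0 = 1, b_1 = 1.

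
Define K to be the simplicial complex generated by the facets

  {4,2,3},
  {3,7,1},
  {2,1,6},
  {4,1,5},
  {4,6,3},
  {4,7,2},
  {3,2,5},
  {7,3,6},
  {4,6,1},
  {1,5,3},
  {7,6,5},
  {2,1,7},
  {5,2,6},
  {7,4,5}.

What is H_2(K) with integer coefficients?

H_2 ≅ Z.

We work with the vertex ordering 1 < 2 < 3 < 4 < 5 < 6 < 7. The simplices of K, each written with vertices in increasing order, are:

  0-simplices (7): [1], [2], [3], [4], [5], [6], [7]
  1-simplices (21): [1,2], [1,3], [1,4], [1,5], [1,6], [1,7], [2,3], [2,4], [2,5], [2,6], [2,7], [3,4], [3,5], [3,6], [3,7], [4,5], [4,6], [4,7], [5,6], [5,7], [6,7]
  2-simplices (14): [1,2,6], [1,2,7], [1,3,5], [1,3,7], [1,4,5], [1,4,6], [2,3,4], [2,3,5], [2,4,7], [2,5,6], [3,4,6], [3,6,7], [4,5,7], [5,6,7]

so the chain groups are C_0 ≅ Z^7, C_1 ≅ Z^21, C_2 ≅ Z^14.

∂_1: C_1 → C_0 sends each edge [p,q] (with p < q) to q − p.
The 7×21 boundary matrix has rank 6 and Smith normal form diag(1,1,1,1,1,1).

∂_2: C_2 → C_1 acts by ∂[p,q,r] = [q,r] − [p,r] + [p,q]. For instance
  ∂[3,6,7] = [6,7] − [3,7] + [3,6],
  ∂[1,4,5] = [4,5] − [1,5] + [1,4].
The 21×14 boundary matrix has rank 13 and Smith normal form diag(1,1,1,1,1,1,1,1,1,1,1,1,1).

Computing H_k = (kernel of ∂_k) / (image of ∂_{k+1}):

  H_2: rank ker ∂_2 − rank ∂_3 = (14 − 13) − 0 = 1, and there is no ∂_3, so H_2 = Z.

(K is a triangulation of the torus T^2.)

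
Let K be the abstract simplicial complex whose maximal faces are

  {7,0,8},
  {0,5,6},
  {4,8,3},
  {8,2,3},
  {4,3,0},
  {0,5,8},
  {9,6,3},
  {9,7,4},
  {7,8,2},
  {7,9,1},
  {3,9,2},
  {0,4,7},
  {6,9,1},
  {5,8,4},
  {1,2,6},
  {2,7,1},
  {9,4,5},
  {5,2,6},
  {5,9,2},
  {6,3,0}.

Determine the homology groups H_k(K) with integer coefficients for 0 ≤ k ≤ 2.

H_0 = Z,  H_1 = Z × Z/2,  H_2 = 0.

We work with the vertex ordering 0 < 1 < 2 < 3 < 4 < 5 < 6 < 7 < 8 < 9. The simplices of K, each written with vertices in increasing order, are:

  0-simplices (10): [0], [1], [2], [3], [4], [5], [6], [7], [8], [9]
  1-simplices (30): (30 of them)
  2-simplices (20): (20 of them)

giving chain groups C_0 ≅ Z^10, C_1 ≅ Z^30, C_2 ≅ Z^20.

Boundary ∂_1: C_1 → C_0 sends each edge [p,q] (with p < q) to q − p. For instance
  ∂[0,3] = [3] − [0].
The resulting 10×30 matrix has rank 9, and its Smith normal form has invariant factors (1,1,1,1,1,1,1,1,1).

The boundary map ∂_2: C_2 → C_1 sends each 2-simplex [p,q,r] to [q,r] − [p,r] + [p,q]. For instance
  ∂[0,3,4] = [3,4] − [0,4] + [0,3],
  ∂[0,4,7] = [4,7] − [0,7] + [0,4].
As a 30×20 matrix over Z this has rank 20, with invariant factors (1,1,1,1,1,1,1,1,1,1,1,1,1,1,1,1,1,1,1,2).

Computing H_k = (kernel of ∂_k) / (image of ∂_{k+1}):

  H_0: rank C_0 − rank ∂_1 = 10 − 9 = 1, and the invariant factors of ∂_1 are all 1, so H_0 = Z.
  H_1: rank ker ∂_1 − rank ∂_2 = (30 − 9) − 20 = 1, and ∂_2 has invariant factor 2 > 1, so H_1 = Z × Z/2.
  H_2: rank ker ∂_2 − rank ∂_3 = (20 − 20) − 0 = 0, and there is no ∂_3, so H_2 = 0.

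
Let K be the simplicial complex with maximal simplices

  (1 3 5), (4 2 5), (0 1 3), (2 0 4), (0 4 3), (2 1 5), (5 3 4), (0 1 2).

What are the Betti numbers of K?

b_0 = 1, b_1 = 0, b_2 = 1.

Order the vertices as 0 < 1 < 2 < 3 < 4 < 5. Listing each simplex with vertices in this order, K has dimension 2 with simplices:

  0-simplices (6): [0], [1], [2], [3], [4], [5]
  1-simplices (12): [0,1], [0,2], [0,3], [0,4], [1,2], [1,3], [1,5], [2,4], [2,5], [3,4], [3,5], [4,5]
  2-simplices (8): [0,1,2], [0,1,3], [0,2,4], [0,3,4], [1,2,5], [1,3,5], [2,4,5], [3,4,5]

Hence C_0 ≅ Z^6, C_1 ≅ Z^12, C_2 ≅ Z^8.

∂_1: C_1 → C_0 maps an edge to its endpoints' difference, ∂[p,q] = q − p.
The resulting 6×12 matrix has rank 5, and its Smith normal form has invariant factors (1,1,1,1,1).

∂_2: C_2 → C_1 maps a triangle to the signed sum of its edges. For instance
  ∂[3,4,5] = [4,5] − [3,5] + [3,4],
  ∂[0,3,4] = [3,4] − [0,4] + [0,3].
The 12×8 boundary matrix has rank 7 and Smith normal form diag(1,1,1,1,1,1,1).

Now H_k = ker ∂_k / im ∂_{k+1}, so:

  H_0: rank C_0 − rank ∂_1 = 6 − 5 = 1, and the invariant factors of ∂_1 are all 1, so H_0 = Z.
  H_1: rank ker ∂_1 − rank ∂_2 = (12 − 5) − 7 = 0, and the invariant factors of ∂_2 are all 1, so H_1 = 0.
  H_2: rank ker ∂_2 − rank ∂_3 = (8 − 7) − 0 = 1, and there is no ∂_3, so H_2 = Z.

Hence the Betti numbers are b_0 = 1, b_1 = 0, b_2 = 1.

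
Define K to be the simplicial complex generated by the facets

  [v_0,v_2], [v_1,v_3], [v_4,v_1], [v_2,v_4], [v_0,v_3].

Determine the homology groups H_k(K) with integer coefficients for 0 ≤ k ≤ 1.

H_0 ≅ Z,  H_1 ≅ Z.

Order the vertices as v_0 < v_1 < v_2 < v_3 < v_4. Listing each simplex with vertices in this order, K has dimension 1 with simplices:

  0-simplices (5): [v_0], [v_1], [v_2], [v_3], [v_4]
  1-simplices (5): [v_0,v_2], [v_0,v_3], [v_1,v_3], [v_1,v_4], [v_2,v_4]

Hence C_0 ≅ Z^5, C_1 ≅ Z^5.

The boundary map ∂_1: C_1 → C_0 sends each edge [p,q] (with p < q) to q − p.
The resulting 5×5 matrix has rank 4, and its Smith normal form has invariant factors (1,1,1,1).

From H_k ≅ ker(∂_k) / im(∂_{k+1}) we obtain:

  H_0: rank C_0 − rank ∂_1 = 5 − 4 = 1, and the invariant factors of ∂_1 are all 1, so H_0 = Z.
  H_1: rank ker ∂_1 − rank ∂_2 = (5 − 4) − 0 = 1, and there is no ∂_2, so H_1 = Z.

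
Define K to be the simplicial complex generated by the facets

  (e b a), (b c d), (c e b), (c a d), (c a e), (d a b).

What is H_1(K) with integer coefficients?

We work with the vertex ordering a < b < c < d < e. The simplices of K, each written with vertices in increasing order, are:

  0-simplices (5): a, b, c, d, e
  1-simplices (9): ab, ac, ad, ae, bc, bd, be, cd, ce
  2-simplices (6): abd, abe, acd, ace, bcd, bce

giving chain groups C_0 ≅ Z^5, C_1 ≅ Z^9, C_2 ≅ Z^6.

∂_1: C_1 → C_0 maps an edge to its endpoints' difference, ∂[p,q] = q − p.
This gives a 5×9 integer matrix of rank 4; reducing to Smith normal form yields diagonal entries (1,1,1,1).

∂_2: C_2 → C_1 maps a triangle to the signed sum of its edges. For instance
  ∂bcd = cd − bd + bc,
  ∂ace = ce − ae + ac.
The 9×6 boundary matrix has rank 5 and Smith normal form diag(1,1,1,1,1).

Reading off H_k = ker ∂_k / im ∂_{k+1}:

  H_1: rank ker ∂_1 − rank ∂_2 = (9 − 4) − 5 = 0, and the invariant factors of ∂_2 are all 1, so H_1 = 0.

H_1 ≅ 0.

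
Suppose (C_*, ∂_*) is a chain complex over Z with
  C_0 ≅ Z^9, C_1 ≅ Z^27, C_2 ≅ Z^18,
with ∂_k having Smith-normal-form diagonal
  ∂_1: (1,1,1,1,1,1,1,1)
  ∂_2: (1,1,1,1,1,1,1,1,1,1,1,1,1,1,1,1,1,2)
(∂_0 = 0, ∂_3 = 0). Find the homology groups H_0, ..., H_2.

H_0 ≅ Z,  H_1 ≅ Z ⊕ Z/2,  H_2 = 0.

H_0: b_0 = 9 − 0 − 8 = 1; torsion from ∂_1 factors > 1: none. So H_0 ≅ Z.
H_1: b_1 = 27 − 8 − 18 = 1; torsion from ∂_2 factors > 1: [2]. So H_1 ≅ Z ⊕ Z/2.
H_2: b_2 = 18 − 18 − 0 = 0; torsion from ∂_3 factors > 1: none. So H_2 ≅ 0.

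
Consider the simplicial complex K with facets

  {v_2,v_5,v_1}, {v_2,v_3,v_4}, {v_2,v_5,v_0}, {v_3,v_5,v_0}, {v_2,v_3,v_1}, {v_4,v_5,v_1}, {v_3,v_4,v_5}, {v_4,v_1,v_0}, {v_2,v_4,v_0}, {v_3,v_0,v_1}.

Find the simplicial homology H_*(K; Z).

H_0 ≅ Z,  H_1 ≅ Z/2Z,  H_2 = 0.

Take the total order v_0 < v_1 < v_2 < v_3 < v_4 < v_5 on the vertex set. Then K (dimension 2) consists of the simplices:

  0-simplices (6): [v_0], [v_1], [v_2], [v_3], [v_4], [v_5]
  1-simplices (15): (15 of them)
  2-simplices (10): [v_0,v_1,v_3], [v_0,v_1,v_4], [v_0,v_2,v_4], [v_0,v_2,v_5], [v_0,v_3,v_5], [v_1,v_2,v_3], [v_1,v_2,v_5], [v_1,v_4,v_5], [v_2,v_3,v_4], [v_3,v_4,v_5]

Hence C_0 ≅ Z^6, C_1 ≅ Z^15, C_2 ≅ Z^10.

Boundary ∂_1: C_1 → C_0 is given by ∂[p,q] = [q] − [p].
This gives a 6×15 integer matrix of rank 5; reducing to Smith normal form yields diagonal entries (1,1,1,1,1).

The boundary map ∂_2: C_2 → C_1 sends each 2-simplex [p,q,r] to [q,r] − [p,r] + [p,q]. For instance
  ∂[v_1,v_2,v_5] = [v_2,v_5] − [v_1,v_5] + [v_1,v_2],
  ∂[v_0,v_3,v_5] = [v_3,v_5] − [v_0,v_5] + [v_0,v_3].
As a 15×10 matrix over Z this has rank 10, with invariant factors (1,1,1,1,1,1,1,1,1,2).

Now H_k = ker ∂_k / im ∂_{k+1}, so:

  H_0: rank C_0 − rank ∂_1 = 6 − 5 = 1, and the invariant factors of ∂_1 are all 1, so H_0 = Z.
  H_1: rank ker ∂_1 − rank ∂_2 = (15 − 5) − 10 = 0, and ∂_2 has invariant factor 2 > 1, so H_1 = Z/2Z.
  H_2: rank ker ∂_2 − rank ∂_3 = (10 − 10) − 0 = 0, and there is no ∂_3, so H_2 = 0.

(K is a triangulation of the real projective plane RP^2.)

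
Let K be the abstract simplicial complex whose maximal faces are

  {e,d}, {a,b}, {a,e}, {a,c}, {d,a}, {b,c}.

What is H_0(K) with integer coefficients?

Fix the vertex order a < b < c < d < e and write every simplex with vertices in increasing order. Then dim K = 1 and the simplices of K are:

  0-simplices (5): a, b, c, d, e
  1-simplices (6): ab, ac, ad, ae, bc, de

Hence C_0 ≅ Z^5, C_1 ≅ Z^6.

∂_1: C_1 → C_0 maps an edge to its endpoints' difference, ∂[p,q] = q − p. For instance
  ∂bc = c − b.
The 5×6 boundary matrix has rank 4 and Smith normal form diag(1,1,1,1).

Reading off H_k = ker ∂_k / im ∂_{k+1}:

  H_0: rank C_0 − rank ∂_1 = 5 − 4 = 1, and the invariant factors of ∂_1 are all 1, so H_0 ≅ Z.

H_0 ≅ Z.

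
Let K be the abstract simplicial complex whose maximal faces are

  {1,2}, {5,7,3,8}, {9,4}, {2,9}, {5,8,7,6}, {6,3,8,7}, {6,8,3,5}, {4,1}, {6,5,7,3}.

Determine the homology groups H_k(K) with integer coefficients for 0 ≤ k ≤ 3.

Fix the vertex order 1 < 2 < 3 < 4 < 5 < 6 < 7 < 8 < 9 and write every simplex with vertices in increasing order. Then dim K = 3 and the simplices of K are:

  0-simplices (9): [1], [2], [3], [4], [5], [6], [7], [8], [9]
  1-simplices (14): [1,2], [1,4], [2,9], [3,5], [3,6], [3,7], [3,8], [4,9], [5,6], [5,7], [5,8], [6,7], [6,8], [7,8]
  2-simplices (10): [3,5,6], [3,5,7], [3,5,8], [3,6,7], [3,6,8], [3,7,8], [5,6,7], [5,6,8], [5,7,8], [6,7,8]
  3-simplices (5): [3,5,6,7], [3,5,6,8], [3,5,7,8], [3,6,7,8], [5,6,7,8]

giving chain groups C_0 ≅ Z^9, C_1 ≅ Z^14, C_2 ≅ Z^10, C_3 ≅ Z^5.

∂_1: C_1 → C_0 sends each edge [p,q] (with p < q) to q − p. For instance
  ∂[4,9] = [9] − [4].
The 9×14 boundary matrix has rank 7 and Smith normal form diag(1,1,1,1,1,1,1).

Boundary ∂_2: C_2 → C_1 sends each 2-simplex [p,q,r] to [q,r] − [p,r] + [p,q]. For instance
  ∂[3,6,8] = [6,8] − [3,8] + [3,6],
  ∂[3,5,6] = [5,6] − [3,6] + [3,5].
This gives a 14×10 integer matrix of rank 6; reducing to Smith normal form yields diagonal entries (1,1,1,1,1,1).

Boundary ∂_3: C_3 → C_2 sends each 3-simplex σ to the alternating sum Σ_i (−1)^i (σ with its i-th vertex removed). For instance
  ∂[3,5,6,8] = [5,6,8] − [3,6,8] + [3,5,8] − [3,5,6],
  ∂[3,5,7,8] = [5,7,8] − [3,7,8] + [3,5,8] − [3,5,7].
As a 10×5 matrix over Z this has rank 4, with invariant factors (1,1,1,1).

Now H_k = ker ∂_k / im ∂_{k+1}, so:

  H_0: rank C_0 − rank ∂_1 = 9 − 7 = 2, and the invariant factors of ∂_1 are all 1, so H_0 = Z^2.
  H_1: rank ker ∂_1 − rank ∂_2 = (14 − 7) − 6 = 1, and the invariant factors of ∂_2 are all 1, so H_1 = Z.
  H_2: rank ker ∂_2 − rank ∂_3 = (10 − 6) − 4 = 0, and the invariant factors of ∂_3 are all 1, so H_2 = 0.
  H_3: rank ker ∂_3 − rank ∂_4 = (5 − 4) − 0 = 1, and there is no ∂_4, so H_3 = Z.

As a check, the Euler characteristic is 9 − 14 + 10 − 5 = 0, which agrees with 2 − 1 + 0 − 1 = 0.
(K is a triangulation of the disjoint union of the 3-sphere S^3 and the circle S^1.)

H_0 = Z^2,  H_1 = Z,  H_2 = 0,  H_3 = Z.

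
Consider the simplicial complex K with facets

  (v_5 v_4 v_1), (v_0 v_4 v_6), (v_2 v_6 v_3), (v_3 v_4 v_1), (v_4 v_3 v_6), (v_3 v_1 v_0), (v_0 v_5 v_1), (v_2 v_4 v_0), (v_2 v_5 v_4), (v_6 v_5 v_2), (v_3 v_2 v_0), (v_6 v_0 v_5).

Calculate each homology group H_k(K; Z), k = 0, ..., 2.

We work with the vertex ordering v_0 < v_1 < v_2 < v_3 < v_4 < v_5 < v_6. The simplices of K, each written with vertices in increasing order, are:

  0-simplices (7): [v_0], [v_1], [v_2], [v_3], [v_4], [v_5], [v_6]
  1-simplices (18): (18 of them)
  2-simplices (12): (12 of them)

giving chain groups C_0 ≅ Z^7, C_1 ≅ Z^18, C_2 ≅ Z^12.

∂_1: C_1 → C_0 is given by ∂[p,q] = [q] − [p]. For instance
  ∂[v_3,v_4] = [v_4] − [v_3].
This gives a 7×18 integer matrix of rank 6; reducing to Smith normal form yields diagonal entries (1,1,1,1,1,1).

Boundary ∂_2: C_2 → C_1 sends each 2-simplex [p,q,r] to [q,r] − [p,r] + [p,q]. For instance
  ∂[v_0,v_1,v_5] = [v_1,v_5] − [v_0,v_5] + [v_0,v_1],
  ∂[v_1,v_3,v_4] = [v_3,v_4] − [v_1,v_4] + [v_1,v_3].
As a 18×12 matrix over Z this has rank 12, with invariant factors (1,1,1,1,1,1,1,1,1,1,1,2).

From H_k ≅ ker(∂_k) / im(∂_{k+1}) we obtain:

  H_0: rank C_0 − rank ∂_1 = 7 − 6 = 1, and the invariant factors of ∂_1 are all 1, so H_0 = Z.
  H_1: rank ker ∂_1 − rank ∂_2 = (18 − 6) − 12 = 0, and ∂_2 has invariant factor 2 > 1, so H_1 = Z_2.
  H_2: rank ker ∂_2 − rank ∂_3 = (12 − 12) − 0 = 0, and there is no ∂_3, so H_2 = 0.

As a check, the Euler characteristic is 7 − 18 + 12 = 1, which agrees with 1 − 0 + 0 = 1.
(K is a triangulation of the real projective plane RP^2.)

H_0 ≅ Z,  H_1 ≅ Z_2,  H_2 = 0.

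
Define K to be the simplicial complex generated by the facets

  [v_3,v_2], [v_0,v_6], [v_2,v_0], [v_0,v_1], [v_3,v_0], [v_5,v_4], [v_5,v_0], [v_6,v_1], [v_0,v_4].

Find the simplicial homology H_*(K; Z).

We work with the vertex ordering v_0 < v_1 < v_2 < v_3 < v_4 < v_5 < v_6. The simplices of K, each written with vertices in increasing order, are:

  0-simplices (7): [v_0], [v_1], [v_2], [v_3], [v_4], [v_5], [v_6]
  1-simplices (9): [v_0,v_1], [v_0,v_2], [v_0,v_3], [v_0,v_4], [v_0,v_5], [v_0,v_6], [v_1,v_6], [v_2,v_3], [v_4,v_5]

so the chain groups are C_0 ≅ Z^7, C_1 ≅ Z^9.

∂_1: C_1 → C_0 sends each edge [p,q] (with p < q) to q − p.
As a 7×9 matrix over Z this has rank 6, with invariant factors (1,1,1,1,1,1).

Computing H_k = (kernel of ∂_k) / (image of ∂_{k+1}):

  H_0: rank C_0 − rank ∂_1 = 7 − 6 = 1, and the invariant factors of ∂_1 are all 1, so H_0 ≅ Z.
  H_1: rank ker ∂_1 − rank ∂_2 = (9 − 6) − 0 = 3, and there is no ∂_2, so H_1 ≅ Z^3.

H_0 = Z,  H_1 = Z^3.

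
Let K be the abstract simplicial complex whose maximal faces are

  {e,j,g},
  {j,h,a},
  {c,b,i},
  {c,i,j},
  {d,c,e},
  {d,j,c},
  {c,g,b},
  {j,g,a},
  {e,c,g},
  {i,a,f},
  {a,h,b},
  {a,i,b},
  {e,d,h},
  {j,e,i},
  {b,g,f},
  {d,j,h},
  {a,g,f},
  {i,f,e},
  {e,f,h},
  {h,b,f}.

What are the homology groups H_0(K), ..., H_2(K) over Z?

Order the vertices as a < b < c < d < e < f < g < h < i < j. Listing each simplex with vertices in this order, K has dimension 2 with simplices:

  0-simplices (10): a, b, c, d, e, f, g, h, i, j
  1-simplices (30): ab, af, ag, ah, ai, aj, bc, bf, bg, bh, bi, cd, ce, cg, ci, cj, de, dh, dj, ef, eg, eh, ei, ej, fg, fh, fi, gj, hj, ij
  2-simplices (20): abh, abi, afg, afi, agj, ahj, bcg, bci, bfg, bfh, cde, cdj, ceg, cij, deh, dhj, efh, efi, egj, eij

Hence C_0 ≅ Z^10, C_1 ≅ Z^30, C_2 ≅ Z^20.

The boundary map ∂_1: C_1 → C_0 is given by ∂[p,q] = [q] − [p].
As a 10×30 matrix over Z this has rank 9, with invariant factors (1,1,1,1,1,1,1,1,1).

∂_2: C_2 → C_1 maps a triangle to the signed sum of its edges. For instance
  ∂agj = gj − aj + ag,
  ∂cij = ij − cj + ci.
The 30×20 boundary matrix has rank 20 and Smith normal form diag(1,1,1,1,1,1,1,1,1,1,1,1,1,1,1,1,1,1,1,2).

Computing H_k = (kernel of ∂_k) / (image of ∂_{k+1}):

  H_0: rank C_0 − rank ∂_1 = 10 − 9 = 1, and the invariant factors of ∂_1 are all 1, so H_0 = Z.
  H_1: rank ker ∂_1 − rank ∂_2 = (30 − 9) − 20 = 1, and ∂_2 has invariant factor 2 > 1, so H_1 = Z × Z/2.
  H_2: rank ker ∂_2 − rank ∂_3 = (20 − 20) − 0 = 0, and there is no ∂_3, so H_2 = 0.

(K is a triangulation of the Klein bottle.)

H_0 ≅ Z,  H_1 ≅ Z × Z/2,  H_2 = 0.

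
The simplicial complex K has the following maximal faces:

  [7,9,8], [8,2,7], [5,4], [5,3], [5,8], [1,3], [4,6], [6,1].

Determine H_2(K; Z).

Order the vertices as 1 < 2 < 3 < 4 < 5 < 6 < 7 < 8 < 9. Listing each simplex with vertices in this order, K has dimension 2 with simplices:

  0-simplices (9): [1], [2], [3], [4], [5], [6], [7], [8], [9]
  1-simplices (11): [1,3], [1,6], [2,7], [2,8], [3,5], [4,5], [4,6], [5,8], [7,8], [7,9], [8,9]
  2-simplices (2): [2,7,8], [7,8,9]

Hence C_0 ≅ Z^9, C_1 ≅ Z^11, C_2 ≅ Z^2.

Boundary ∂_1: C_1 → C_0 sends each edge [p,q] (with p < q) to q − p. For instance
  ∂[1,6] = [6] − [1].
As a 9×11 matrix over Z this has rank 8, with invariant factors (1,1,1,1,1,1,1,1).

The boundary map ∂_2: C_2 → C_1 maps a triangle to the signed sum of its edges. For instance
  ∂[2,7,8] = [7,8] − [2,8] + [2,7],
  ∂[7,8,9] = [8,9] − [7,9] + [7,8].
The resulting 11×2 matrix has rank 2, and its Smith normal form has invariant factors (1,1).

Computing H_k = (kernel of ∂_k) / (image of ∂_{k+1}):

  H_2: rank ker ∂_2 − rank ∂_3 = (2 − 2) − 0 = 0, and there is no ∂_3, so H_2 ≅ 0.

H_2 ≅ 0.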